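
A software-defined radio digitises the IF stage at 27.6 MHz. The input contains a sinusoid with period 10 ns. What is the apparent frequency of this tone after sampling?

10.4 MHz

T = 10 ns → f = 1/T = 100 MHz.
100 MHz mod fs = 17.2 MHz.
17.2 MHz > fs/2 = 13.8 MHz, folds to fs − 17.2 MHz = 10.4 MHz.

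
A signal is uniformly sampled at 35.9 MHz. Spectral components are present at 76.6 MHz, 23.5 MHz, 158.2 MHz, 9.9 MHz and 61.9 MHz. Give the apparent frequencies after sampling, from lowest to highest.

4.8 MHz, 9.9 MHz, 12.4 MHz, 14.6 MHz

fs/2 = 17.95 MHz.
76.6 MHz mod fs = 4.8 MHz.
4.8 MHz ≤ fs/2 = 17.95 MHz, appears at 4.8 MHz.
23.5 MHz > fs/2 = 17.95 MHz, folds to fs − 23.5 MHz = 12.4 MHz.
158.2 MHz mod fs = 14.6 MHz.
14.6 MHz ≤ fs/2 = 17.95 MHz, appears at 14.6 MHz.
9.9 MHz ≤ fs/2 = 17.95 MHz, passes unchanged.
61.9 MHz mod fs = 26 MHz.
26 MHz > fs/2 = 17.95 MHz, folds to fs − 26 MHz = 9.9 MHz.
Distinct values: {4.8 MHz, 9.9 MHz, 12.4 MHz, 14.6 MHz}.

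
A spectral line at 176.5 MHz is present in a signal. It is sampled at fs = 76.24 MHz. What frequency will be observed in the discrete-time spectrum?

24.02 MHz

176.5 MHz mod fs = 24.02 MHz.
24.02 MHz ≤ fs/2 = 38.12 MHz, appears at 24.02 MHz.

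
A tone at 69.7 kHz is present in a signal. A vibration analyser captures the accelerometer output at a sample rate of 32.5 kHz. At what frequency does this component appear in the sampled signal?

69.7 kHz mod fs = 4.7 kHz.
4.7 kHz ≤ fs/2 = 16.25 kHz, appears at 4.7 kHz.

4.7 kHz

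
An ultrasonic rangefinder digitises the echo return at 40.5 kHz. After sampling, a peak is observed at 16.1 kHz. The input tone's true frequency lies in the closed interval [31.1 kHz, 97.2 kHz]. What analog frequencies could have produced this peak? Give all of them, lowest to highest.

Frequencies that alias to 16.1 kHz are k·fs ± 16.1 kHz for integer k ≥ 0.
k=0: 16.1 kHz.
k=1: 24.4 kHz, 56.6 kHz.
k=2: 64.9 kHz, 97.1 kHz.
k=3: 105.4 kHz, 137.6 kHz.
Within [31.1 kHz, 97.2 kHz]: 56.6 kHz, 64.9 kHz, 97.1 kHz.

56.6 kHz, 64.9 kHz, 97.1 kHz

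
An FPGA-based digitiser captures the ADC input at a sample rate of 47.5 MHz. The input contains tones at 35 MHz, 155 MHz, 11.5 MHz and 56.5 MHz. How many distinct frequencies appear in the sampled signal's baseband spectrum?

fs/2 = 23.75 MHz.
35 MHz > fs/2 = 23.75 MHz, folds to fs − 35 MHz = 12.5 MHz.
155 MHz mod fs = 12.5 MHz.
12.5 MHz ≤ fs/2 = 23.75 MHz, appears at 12.5 MHz.
11.5 MHz ≤ fs/2 = 23.75 MHz, passes unchanged.
56.5 MHz mod fs = 9 MHz.
9 MHz ≤ fs/2 = 23.75 MHz, appears at 9 MHz.
Distinct values: {9 MHz, 11.5 MHz, 12.5 MHz} → 3.

3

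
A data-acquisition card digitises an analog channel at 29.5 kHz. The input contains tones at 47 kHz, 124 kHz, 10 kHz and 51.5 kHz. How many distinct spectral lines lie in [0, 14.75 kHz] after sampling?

4

fs/2 = 14.75 kHz.
47 kHz mod fs = 17.5 kHz.
17.5 kHz > fs/2 = 14.75 kHz, folds to fs − 17.5 kHz = 12 kHz.
124 kHz mod fs = 6 kHz.
6 kHz ≤ fs/2 = 14.75 kHz, appears at 6 kHz.
10 kHz ≤ fs/2 = 14.75 kHz, passes unchanged.
51.5 kHz mod fs = 22 kHz.
22 kHz > fs/2 = 14.75 kHz, folds to fs − 22 kHz = 7.5 kHz.
Distinct values: {6 kHz, 7.5 kHz, 10 kHz, 12 kHz} → 4.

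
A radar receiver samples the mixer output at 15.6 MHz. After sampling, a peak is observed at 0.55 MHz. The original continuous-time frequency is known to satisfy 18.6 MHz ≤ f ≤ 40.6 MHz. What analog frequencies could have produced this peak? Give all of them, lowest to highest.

30.65 MHz, 31.75 MHz

Frequencies that alias to 0.55 MHz are k·fs ± 0.55 MHz for integer k ≥ 0.
k=0: 0.55 MHz.
k=1: 15.05 MHz, 16.15 MHz.
k=2: 30.65 MHz, 31.75 MHz.
k=3: 46.25 MHz, 47.35 MHz.
Within [18.6 MHz, 40.6 MHz]: 30.65 MHz, 31.75 MHz.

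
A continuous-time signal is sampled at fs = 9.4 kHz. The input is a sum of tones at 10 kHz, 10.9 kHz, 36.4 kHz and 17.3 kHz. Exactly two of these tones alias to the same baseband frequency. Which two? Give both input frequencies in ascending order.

10.9 kHz, 17.3 kHz

fs/2 = 4.7 kHz.
10 kHz mod fs = 0.6 kHz.
0.6 kHz ≤ fs/2 = 4.7 kHz, appears at 0.6 kHz.
10.9 kHz mod fs = 1.5 kHz.
1.5 kHz ≤ fs/2 = 4.7 kHz, appears at 1.5 kHz.
36.4 kHz mod fs = 8.2 kHz.
8.2 kHz > fs/2 = 4.7 kHz, folds to fs − 8.2 kHz = 1.2 kHz.
17.3 kHz mod fs = 7.9 kHz.
7.9 kHz > fs/2 = 4.7 kHz, folds to fs − 7.9 kHz = 1.5 kHz.
10.9 kHz and 17.3 kHz both map to 1.5 kHz.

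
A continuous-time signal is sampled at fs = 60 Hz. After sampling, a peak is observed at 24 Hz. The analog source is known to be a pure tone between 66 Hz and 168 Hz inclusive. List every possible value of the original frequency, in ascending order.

Frequencies that alias to 24 Hz are k·fs ± 24 Hz for integer k ≥ 0.
k=0: 24 Hz.
k=1: 36 Hz, 84 Hz.
k=2: 96 Hz, 144 Hz.
k=3: 156 Hz, 204 Hz.
k=4: 216 Hz, 264 Hz.
Within [66 Hz, 168 Hz]: 84 Hz, 96 Hz, 144 Hz, 156 Hz.

84 Hz, 96 Hz, 144 Hz, 156 Hz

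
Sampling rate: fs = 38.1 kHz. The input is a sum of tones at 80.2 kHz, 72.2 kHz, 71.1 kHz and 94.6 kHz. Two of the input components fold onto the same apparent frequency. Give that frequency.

4 kHz

fs/2 = 19.05 kHz.
80.2 kHz mod fs = 4 kHz.
4 kHz ≤ fs/2 = 19.05 kHz, appears at 4 kHz.
72.2 kHz mod fs = 34.1 kHz.
34.1 kHz > fs/2 = 19.05 kHz, folds to fs − 34.1 kHz = 4 kHz.
71.1 kHz mod fs = 33 kHz.
33 kHz > fs/2 = 19.05 kHz, folds to fs − 33 kHz = 5.1 kHz.
94.6 kHz mod fs = 18.4 kHz.
18.4 kHz ≤ fs/2 = 19.05 kHz, appears at 18.4 kHz.
72.2 kHz and 80.2 kHz both map to 4 kHz.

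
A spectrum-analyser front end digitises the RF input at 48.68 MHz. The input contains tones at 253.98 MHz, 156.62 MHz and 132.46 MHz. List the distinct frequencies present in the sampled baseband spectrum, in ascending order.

fs/2 = 24.34 MHz.
253.98 MHz mod fs = 10.58 MHz.
10.58 MHz ≤ fs/2 = 24.34 MHz, appears at 10.58 MHz.
156.62 MHz mod fs = 10.58 MHz.
10.58 MHz ≤ fs/2 = 24.34 MHz, appears at 10.58 MHz.
132.46 MHz mod fs = 35.1 MHz.
35.1 MHz > fs/2 = 24.34 MHz, folds to fs − 35.1 MHz = 13.58 MHz.
Distinct values: {10.58 MHz, 13.58 MHz}.

10.58 MHz, 13.58 MHz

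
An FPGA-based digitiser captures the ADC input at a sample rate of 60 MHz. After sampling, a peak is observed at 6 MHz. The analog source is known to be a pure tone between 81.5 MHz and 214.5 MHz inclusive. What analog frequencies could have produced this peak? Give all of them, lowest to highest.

Frequencies that alias to 6 MHz are k·fs ± 6 MHz for integer k ≥ 0.
k=0: 6 MHz.
k=1: 54 MHz, 66 MHz.
k=2: 114 MHz, 126 MHz.
k=3: 174 MHz, 186 MHz.
k=4: 234 MHz, 246 MHz.
Within [81.5 MHz, 214.5 MHz]: 114 MHz, 126 MHz, 174 MHz, 186 MHz.

114 MHz, 126 MHz, 174 MHz, 186 MHz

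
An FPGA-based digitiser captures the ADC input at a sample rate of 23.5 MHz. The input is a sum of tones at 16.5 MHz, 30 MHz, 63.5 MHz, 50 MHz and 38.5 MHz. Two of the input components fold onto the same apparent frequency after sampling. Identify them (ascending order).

fs/2 = 11.75 MHz.
16.5 MHz > fs/2 = 11.75 MHz, folds to fs − 16.5 MHz = 7 MHz.
30 MHz mod fs = 6.5 MHz.
6.5 MHz ≤ fs/2 = 11.75 MHz, appears at 6.5 MHz.
63.5 MHz mod fs = 16.5 MHz.
16.5 MHz > fs/2 = 11.75 MHz, folds to fs − 16.5 MHz = 7 MHz.
50 MHz mod fs = 3 MHz.
3 MHz ≤ fs/2 = 11.75 MHz, appears at 3 MHz.
38.5 MHz mod fs = 15 MHz.
15 MHz > fs/2 = 11.75 MHz, folds to fs − 15 MHz = 8.5 MHz.
16.5 MHz and 63.5 MHz both map to 7 MHz.

16.5 MHz, 63.5 MHz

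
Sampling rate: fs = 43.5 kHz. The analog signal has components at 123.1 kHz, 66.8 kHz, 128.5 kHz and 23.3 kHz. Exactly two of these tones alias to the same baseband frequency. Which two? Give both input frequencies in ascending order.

fs/2 = 21.75 kHz.
123.1 kHz mod fs = 36.1 kHz.
36.1 kHz > fs/2 = 21.75 kHz, folds to fs − 36.1 kHz = 7.4 kHz.
66.8 kHz mod fs = 23.3 kHz.
23.3 kHz > fs/2 = 21.75 kHz, folds to fs − 23.3 kHz = 20.2 kHz.
128.5 kHz mod fs = 41.5 kHz.
41.5 kHz > fs/2 = 21.75 kHz, folds to fs − 41.5 kHz = 2 kHz.
23.3 kHz > fs/2 = 21.75 kHz, folds to fs − 23.3 kHz = 20.2 kHz.
23.3 kHz and 66.8 kHz both map to 20.2 kHz.

23.3 kHz, 66.8 kHz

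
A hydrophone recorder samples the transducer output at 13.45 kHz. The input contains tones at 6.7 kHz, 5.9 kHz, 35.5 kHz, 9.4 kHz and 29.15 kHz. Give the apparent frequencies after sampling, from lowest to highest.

fs/2 = 6.725 kHz.
6.7 kHz ≤ fs/2 = 6.725 kHz, passes unchanged.
5.9 kHz ≤ fs/2 = 6.725 kHz, passes unchanged.
35.5 kHz mod fs = 8.6 kHz.
8.6 kHz > fs/2 = 6.725 kHz, folds to fs − 8.6 kHz = 4.85 kHz.
9.4 kHz > fs/2 = 6.725 kHz, folds to fs − 9.4 kHz = 4.05 kHz.
29.15 kHz mod fs = 2.25 kHz.
2.25 kHz ≤ fs/2 = 6.725 kHz, appears at 2.25 kHz.
Distinct values: {2.25 kHz, 4.05 kHz, 4.85 kHz, 5.9 kHz, 6.7 kHz}.

2.25 kHz, 4.05 kHz, 4.85 kHz, 5.9 kHz, 6.7 kHz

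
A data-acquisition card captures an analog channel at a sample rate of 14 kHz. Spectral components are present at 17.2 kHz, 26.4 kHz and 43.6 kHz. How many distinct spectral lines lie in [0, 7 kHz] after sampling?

fs/2 = 7 kHz.
17.2 kHz mod fs = 3.2 kHz.
3.2 kHz ≤ fs/2 = 7 kHz, appears at 3.2 kHz.
26.4 kHz mod fs = 12.4 kHz.
12.4 kHz > fs/2 = 7 kHz, folds to fs − 12.4 kHz = 1.6 kHz.
43.6 kHz mod fs = 1.6 kHz.
1.6 kHz ≤ fs/2 = 7 kHz, appears at 1.6 kHz.
Distinct values: {1.6 kHz, 3.2 kHz} → 2.

2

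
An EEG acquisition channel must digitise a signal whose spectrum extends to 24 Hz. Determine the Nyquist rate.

Nyquist rate = 2 × 24 Hz = 48 Hz.

48 Hz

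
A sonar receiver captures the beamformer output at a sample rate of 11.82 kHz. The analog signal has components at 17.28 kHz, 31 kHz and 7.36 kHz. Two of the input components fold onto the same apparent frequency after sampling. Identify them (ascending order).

fs/2 = 5.91 kHz.
17.28 kHz mod fs = 5.46 kHz.
5.46 kHz ≤ fs/2 = 5.91 kHz, appears at 5.46 kHz.
31 kHz mod fs = 7.36 kHz.
7.36 kHz > fs/2 = 5.91 kHz, folds to fs − 7.36 kHz = 4.46 kHz.
7.36 kHz > fs/2 = 5.91 kHz, folds to fs − 7.36 kHz = 4.46 kHz.
7.36 kHz and 31 kHz both map to 4.46 kHz.

7.36 kHz, 31 kHz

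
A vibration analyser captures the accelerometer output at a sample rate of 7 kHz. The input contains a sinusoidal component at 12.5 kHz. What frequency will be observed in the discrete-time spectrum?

12.5 kHz mod fs = 5.5 kHz.
5.5 kHz > fs/2 = 3.5 kHz, folds to fs − 5.5 kHz = 1.5 kHz.

1.5 kHz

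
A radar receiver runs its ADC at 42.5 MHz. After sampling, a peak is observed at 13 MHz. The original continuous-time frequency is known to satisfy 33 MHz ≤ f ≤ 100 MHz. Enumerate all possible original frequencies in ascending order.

55.5 MHz, 72 MHz, 98 MHz

Frequencies that alias to 13 MHz are k·fs ± 13 MHz for integer k ≥ 0.
k=0: 13 MHz.
k=1: 29.5 MHz, 55.5 MHz.
k=2: 72 MHz, 98 MHz.
k=3: 114.5 MHz, 140.5 MHz.
Within [33 MHz, 100 MHz]: 55.5 MHz, 72 MHz, 98 MHz.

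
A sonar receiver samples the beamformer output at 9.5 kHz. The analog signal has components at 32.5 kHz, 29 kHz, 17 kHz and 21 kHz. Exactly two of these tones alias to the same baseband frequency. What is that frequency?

2 kHz

fs/2 = 4.75 kHz.
32.5 kHz mod fs = 4 kHz.
4 kHz ≤ fs/2 = 4.75 kHz, appears at 4 kHz.
29 kHz mod fs = 0.5 kHz.
0.5 kHz ≤ fs/2 = 4.75 kHz, appears at 0.5 kHz.
17 kHz mod fs = 7.5 kHz.
7.5 kHz > fs/2 = 4.75 kHz, folds to fs − 7.5 kHz = 2 kHz.
21 kHz mod fs = 2 kHz.
2 kHz ≤ fs/2 = 4.75 kHz, appears at 2 kHz.
17 kHz and 21 kHz both map to 2 kHz.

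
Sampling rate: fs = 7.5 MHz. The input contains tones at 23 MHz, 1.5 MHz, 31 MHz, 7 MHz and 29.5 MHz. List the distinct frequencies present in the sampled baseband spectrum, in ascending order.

fs/2 = 3.75 MHz.
23 MHz mod fs = 0.5 MHz.
0.5 MHz ≤ fs/2 = 3.75 MHz, appears at 0.5 MHz.
1.5 MHz ≤ fs/2 = 3.75 MHz, passes unchanged.
31 MHz mod fs = 1 MHz.
1 MHz ≤ fs/2 = 3.75 MHz, appears at 1 MHz.
7 MHz > fs/2 = 3.75 MHz, folds to fs − 7 MHz = 0.5 MHz.
29.5 MHz mod fs = 7 MHz.
7 MHz > fs/2 = 3.75 MHz, folds to fs − 7 MHz = 0.5 MHz.
Distinct values: {0.5 MHz, 1 MHz, 1.5 MHz}.

0.5 MHz, 1 MHz, 1.5 MHz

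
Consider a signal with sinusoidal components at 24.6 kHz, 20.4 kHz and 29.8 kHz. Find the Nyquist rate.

Highest-frequency component: 29.8 kHz.
Nyquist rate = 2 × 29.8 kHz = 59.6 kHz.

59.6 kHz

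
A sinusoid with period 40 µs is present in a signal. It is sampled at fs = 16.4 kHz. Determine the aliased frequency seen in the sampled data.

T = 40 µs → f = 1/T = 25 kHz.
25 kHz mod fs = 8.6 kHz.
8.6 kHz > fs/2 = 8.2 kHz, folds to fs − 8.6 kHz = 7.8 kHz.

7.8 kHz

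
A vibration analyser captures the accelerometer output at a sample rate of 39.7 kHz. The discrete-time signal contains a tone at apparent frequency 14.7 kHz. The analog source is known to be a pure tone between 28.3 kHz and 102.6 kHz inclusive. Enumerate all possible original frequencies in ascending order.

Frequencies that alias to 14.7 kHz are k·fs ± 14.7 kHz for integer k ≥ 0.
k=0: 14.7 kHz.
k=1: 25 kHz, 54.4 kHz.
k=2: 64.7 kHz, 94.1 kHz.
k=3: 104.4 kHz, 133.8 kHz.
Within [28.3 kHz, 102.6 kHz]: 54.4 kHz, 64.7 kHz, 94.1 kHz.

54.4 kHz, 64.7 kHz, 94.1 kHz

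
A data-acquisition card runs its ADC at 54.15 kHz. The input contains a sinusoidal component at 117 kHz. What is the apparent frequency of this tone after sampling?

8.7 kHz

117 kHz mod fs = 8.7 kHz.
8.7 kHz ≤ fs/2 = 27.075 kHz, appears at 8.7 kHz.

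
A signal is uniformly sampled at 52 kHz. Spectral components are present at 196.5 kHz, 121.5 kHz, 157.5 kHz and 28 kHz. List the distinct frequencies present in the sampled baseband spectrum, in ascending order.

1.5 kHz, 11.5 kHz, 17.5 kHz, 24 kHz

fs/2 = 26 kHz.
196.5 kHz mod fs = 40.5 kHz.
40.5 kHz > fs/2 = 26 kHz, folds to fs − 40.5 kHz = 11.5 kHz.
121.5 kHz mod fs = 17.5 kHz.
17.5 kHz ≤ fs/2 = 26 kHz, appears at 17.5 kHz.
157.5 kHz mod fs = 1.5 kHz.
1.5 kHz ≤ fs/2 = 26 kHz, appears at 1.5 kHz.
28 kHz > fs/2 = 26 kHz, folds to fs − 28 kHz = 24 kHz.
Distinct values: {1.5 kHz, 11.5 kHz, 17.5 kHz, 24 kHz}.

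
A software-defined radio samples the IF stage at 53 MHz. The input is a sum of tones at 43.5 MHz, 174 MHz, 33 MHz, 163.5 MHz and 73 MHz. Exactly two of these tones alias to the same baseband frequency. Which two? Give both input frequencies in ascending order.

33 MHz, 73 MHz

fs/2 = 26.5 MHz.
43.5 MHz > fs/2 = 26.5 MHz, folds to fs − 43.5 MHz = 9.5 MHz.
174 MHz mod fs = 15 MHz.
15 MHz ≤ fs/2 = 26.5 MHz, appears at 15 MHz.
33 MHz > fs/2 = 26.5 MHz, folds to fs − 33 MHz = 20 MHz.
163.5 MHz mod fs = 4.5 MHz.
4.5 MHz ≤ fs/2 = 26.5 MHz, appears at 4.5 MHz.
73 MHz mod fs = 20 MHz.
20 MHz ≤ fs/2 = 26.5 MHz, appears at 20 MHz.
33 MHz and 73 MHz both map to 20 MHz.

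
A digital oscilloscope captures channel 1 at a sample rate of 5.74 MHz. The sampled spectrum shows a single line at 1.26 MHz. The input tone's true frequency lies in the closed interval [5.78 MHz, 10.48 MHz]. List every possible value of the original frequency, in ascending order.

7 MHz, 10.22 MHz

Frequencies that alias to 1.26 MHz are k·fs ± 1.26 MHz for integer k ≥ 0.
k=0: 1.26 MHz.
k=1: 4.48 MHz, 7 MHz.
k=2: 10.22 MHz, 12.74 MHz.
k=3: 15.96 MHz, 18.48 MHz.
Within [5.78 MHz, 10.48 MHz]: 7 MHz, 10.22 MHz.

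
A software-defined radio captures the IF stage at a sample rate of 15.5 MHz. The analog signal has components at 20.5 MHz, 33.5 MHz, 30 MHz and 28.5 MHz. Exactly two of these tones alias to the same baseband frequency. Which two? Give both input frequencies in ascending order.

fs/2 = 7.75 MHz.
20.5 MHz mod fs = 5 MHz.
5 MHz ≤ fs/2 = 7.75 MHz, appears at 5 MHz.
33.5 MHz mod fs = 2.5 MHz.
2.5 MHz ≤ fs/2 = 7.75 MHz, appears at 2.5 MHz.
30 MHz mod fs = 14.5 MHz.
14.5 MHz > fs/2 = 7.75 MHz, folds to fs − 14.5 MHz = 1 MHz.
28.5 MHz mod fs = 13 MHz.
13 MHz > fs/2 = 7.75 MHz, folds to fs − 13 MHz = 2.5 MHz.
28.5 MHz and 33.5 MHz both map to 2.5 MHz.

28.5 MHz, 33.5 MHz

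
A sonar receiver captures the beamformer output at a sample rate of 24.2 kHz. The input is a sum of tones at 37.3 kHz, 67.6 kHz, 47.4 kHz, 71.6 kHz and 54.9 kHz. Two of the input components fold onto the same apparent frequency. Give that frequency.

1 kHz

fs/2 = 12.1 kHz.
37.3 kHz mod fs = 13.1 kHz.
13.1 kHz > fs/2 = 12.1 kHz, folds to fs − 13.1 kHz = 11.1 kHz.
67.6 kHz mod fs = 19.2 kHz.
19.2 kHz > fs/2 = 12.1 kHz, folds to fs − 19.2 kHz = 5 kHz.
47.4 kHz mod fs = 23.2 kHz.
23.2 kHz > fs/2 = 12.1 kHz, folds to fs − 23.2 kHz = 1 kHz.
71.6 kHz mod fs = 23.2 kHz.
23.2 kHz > fs/2 = 12.1 kHz, folds to fs − 23.2 kHz = 1 kHz.
54.9 kHz mod fs = 6.5 kHz.
6.5 kHz ≤ fs/2 = 12.1 kHz, appears at 6.5 kHz.
47.4 kHz and 71.6 kHz both map to 1 kHz.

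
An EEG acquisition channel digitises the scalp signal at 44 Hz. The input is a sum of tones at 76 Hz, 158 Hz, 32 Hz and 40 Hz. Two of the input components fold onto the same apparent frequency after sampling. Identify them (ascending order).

32 Hz, 76 Hz

fs/2 = 22 Hz.
76 Hz mod fs = 32 Hz.
32 Hz > fs/2 = 22 Hz, folds to fs − 32 Hz = 12 Hz.
158 Hz mod fs = 26 Hz.
26 Hz > fs/2 = 22 Hz, folds to fs − 26 Hz = 18 Hz.
32 Hz > fs/2 = 22 Hz, folds to fs − 32 Hz = 12 Hz.
40 Hz > fs/2 = 22 Hz, folds to fs − 40 Hz = 4 Hz.
32 Hz and 76 Hz both map to 12 Hz.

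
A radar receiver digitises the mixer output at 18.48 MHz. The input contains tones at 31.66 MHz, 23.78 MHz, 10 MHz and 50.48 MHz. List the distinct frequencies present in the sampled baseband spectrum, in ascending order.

fs/2 = 9.24 MHz.
31.66 MHz mod fs = 13.18 MHz.
13.18 MHz > fs/2 = 9.24 MHz, folds to fs − 13.18 MHz = 5.3 MHz.
23.78 MHz mod fs = 5.3 MHz.
5.3 MHz ≤ fs/2 = 9.24 MHz, appears at 5.3 MHz.
10 MHz > fs/2 = 9.24 MHz, folds to fs − 10 MHz = 8.48 MHz.
50.48 MHz mod fs = 13.52 MHz.
13.52 MHz > fs/2 = 9.24 MHz, folds to fs − 13.52 MHz = 4.96 MHz.
Distinct values: {4.96 MHz, 5.3 MHz, 8.48 MHz}.

4.96 MHz, 5.3 MHz, 8.48 MHz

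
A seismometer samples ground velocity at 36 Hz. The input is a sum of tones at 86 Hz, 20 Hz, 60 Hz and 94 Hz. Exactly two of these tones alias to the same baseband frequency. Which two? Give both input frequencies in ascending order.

fs/2 = 18 Hz.
86 Hz mod fs = 14 Hz.
14 Hz ≤ fs/2 = 18 Hz, appears at 14 Hz.
20 Hz > fs/2 = 18 Hz, folds to fs − 20 Hz = 16 Hz.
60 Hz mod fs = 24 Hz.
24 Hz > fs/2 = 18 Hz, folds to fs − 24 Hz = 12 Hz.
94 Hz mod fs = 22 Hz.
22 Hz > fs/2 = 18 Hz, folds to fs − 22 Hz = 14 Hz.
86 Hz and 94 Hz both map to 14 Hz.

86 Hz, 94 Hz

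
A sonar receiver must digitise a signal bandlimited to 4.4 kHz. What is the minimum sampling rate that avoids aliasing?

Nyquist rate = 2 × 4.4 kHz = 8.8 kHz.

8.8 kHz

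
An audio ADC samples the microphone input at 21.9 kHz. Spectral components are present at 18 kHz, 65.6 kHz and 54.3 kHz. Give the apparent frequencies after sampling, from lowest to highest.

fs/2 = 10.95 kHz.
18 kHz > fs/2 = 10.95 kHz, folds to fs − 18 kHz = 3.9 kHz.
65.6 kHz mod fs = 21.8 kHz.
21.8 kHz > fs/2 = 10.95 kHz, folds to fs − 21.8 kHz = 0.1 kHz.
54.3 kHz mod fs = 10.5 kHz.
10.5 kHz ≤ fs/2 = 10.95 kHz, appears at 10.5 kHz.
Distinct values: {0.1 kHz, 3.9 kHz, 10.5 kHz}.

0.1 kHz, 3.9 kHz, 10.5 kHz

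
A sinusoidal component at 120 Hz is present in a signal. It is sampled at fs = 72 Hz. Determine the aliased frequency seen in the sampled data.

24 Hz

120 Hz mod fs = 48 Hz.
48 Hz > fs/2 = 36 Hz, folds to fs − 48 Hz = 24 Hz.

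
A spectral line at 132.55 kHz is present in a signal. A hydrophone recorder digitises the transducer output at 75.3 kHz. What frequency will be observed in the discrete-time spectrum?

18.05 kHz

132.55 kHz mod fs = 57.25 kHz.
57.25 kHz > fs/2 = 37.65 kHz, folds to fs − 57.25 kHz = 18.05 kHz.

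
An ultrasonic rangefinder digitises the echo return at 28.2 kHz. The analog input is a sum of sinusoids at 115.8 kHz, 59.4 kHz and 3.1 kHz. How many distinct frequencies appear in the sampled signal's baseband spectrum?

2

fs/2 = 14.1 kHz.
115.8 kHz mod fs = 3 kHz.
3 kHz ≤ fs/2 = 14.1 kHz, appears at 3 kHz.
59.4 kHz mod fs = 3 kHz.
3 kHz ≤ fs/2 = 14.1 kHz, appears at 3 kHz.
3.1 kHz ≤ fs/2 = 14.1 kHz, passes unchanged.
Distinct values: {3 kHz, 3.1 kHz} → 2.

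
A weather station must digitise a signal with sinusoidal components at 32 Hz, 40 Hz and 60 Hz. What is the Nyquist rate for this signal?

120 Hz

Highest-frequency component: 60 Hz.
Nyquist rate = 2 × 60 Hz = 120 Hz.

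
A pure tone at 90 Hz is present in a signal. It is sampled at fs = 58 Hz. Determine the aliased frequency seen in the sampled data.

90 Hz mod fs = 32 Hz.
32 Hz > fs/2 = 29 Hz, folds to fs − 32 Hz = 26 Hz.

26 Hz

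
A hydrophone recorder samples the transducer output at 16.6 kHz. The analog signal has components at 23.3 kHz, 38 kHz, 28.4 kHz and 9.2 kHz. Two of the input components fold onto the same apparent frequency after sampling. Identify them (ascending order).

fs/2 = 8.3 kHz.
23.3 kHz mod fs = 6.7 kHz.
6.7 kHz ≤ fs/2 = 8.3 kHz, appears at 6.7 kHz.
38 kHz mod fs = 4.8 kHz.
4.8 kHz ≤ fs/2 = 8.3 kHz, appears at 4.8 kHz.
28.4 kHz mod fs = 11.8 kHz.
11.8 kHz > fs/2 = 8.3 kHz, folds to fs − 11.8 kHz = 4.8 kHz.
9.2 kHz > fs/2 = 8.3 kHz, folds to fs − 9.2 kHz = 7.4 kHz.
28.4 kHz and 38 kHz both map to 4.8 kHz.

28.4 kHz, 38 kHz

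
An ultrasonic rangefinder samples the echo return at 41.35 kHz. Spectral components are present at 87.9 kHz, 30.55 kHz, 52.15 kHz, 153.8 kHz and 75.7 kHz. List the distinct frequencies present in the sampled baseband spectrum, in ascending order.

5.2 kHz, 7 kHz, 10.8 kHz, 11.6 kHz

fs/2 = 20.675 kHz.
87.9 kHz mod fs = 5.2 kHz.
5.2 kHz ≤ fs/2 = 20.675 kHz, appears at 5.2 kHz.
30.55 kHz > fs/2 = 20.675 kHz, folds to fs − 30.55 kHz = 10.8 kHz.
52.15 kHz mod fs = 10.8 kHz.
10.8 kHz ≤ fs/2 = 20.675 kHz, appears at 10.8 kHz.
153.8 kHz mod fs = 29.75 kHz.
29.75 kHz > fs/2 = 20.675 kHz, folds to fs − 29.75 kHz = 11.6 kHz.
75.7 kHz mod fs = 34.35 kHz.
34.35 kHz > fs/2 = 20.675 kHz, folds to fs − 34.35 kHz = 7 kHz.
Distinct values: {5.2 kHz, 7 kHz, 10.8 kHz, 11.6 kHz}.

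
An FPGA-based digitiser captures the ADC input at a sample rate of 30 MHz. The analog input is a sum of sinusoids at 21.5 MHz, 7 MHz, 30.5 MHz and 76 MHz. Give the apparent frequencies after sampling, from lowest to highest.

0.5 MHz, 7 MHz, 8.5 MHz, 14 MHz

fs/2 = 15 MHz.
21.5 MHz > fs/2 = 15 MHz, folds to fs − 21.5 MHz = 8.5 MHz.
7 MHz ≤ fs/2 = 15 MHz, passes unchanged.
30.5 MHz mod fs = 0.5 MHz.
0.5 MHz ≤ fs/2 = 15 MHz, appears at 0.5 MHz.
76 MHz mod fs = 16 MHz.
16 MHz > fs/2 = 15 MHz, folds to fs − 16 MHz = 14 MHz.
Distinct values: {0.5 MHz, 7 MHz, 8.5 MHz, 14 MHz}.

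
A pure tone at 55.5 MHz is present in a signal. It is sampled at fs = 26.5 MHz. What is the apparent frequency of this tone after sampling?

55.5 MHz mod fs = 2.5 MHz.
2.5 MHz ≤ fs/2 = 13.25 MHz, appears at 2.5 MHz.

2.5 MHz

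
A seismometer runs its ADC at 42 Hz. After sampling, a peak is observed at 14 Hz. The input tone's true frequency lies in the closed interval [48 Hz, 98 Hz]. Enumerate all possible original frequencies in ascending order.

Frequencies that alias to 14 Hz are k·fs ± 14 Hz for integer k ≥ 0.
k=0: 14 Hz.
k=1: 28 Hz, 56 Hz.
k=2: 70 Hz, 98 Hz.
k=3: 112 Hz, 140 Hz.
Within [48 Hz, 98 Hz]: 56 Hz, 70 Hz, 98 Hz.

56 Hz, 70 Hz, 98 Hz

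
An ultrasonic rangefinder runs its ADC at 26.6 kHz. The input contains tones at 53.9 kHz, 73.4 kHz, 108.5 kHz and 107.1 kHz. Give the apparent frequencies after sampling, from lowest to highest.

0.7 kHz, 2.1 kHz, 6.4 kHz

fs/2 = 13.3 kHz.
53.9 kHz mod fs = 0.7 kHz.
0.7 kHz ≤ fs/2 = 13.3 kHz, appears at 0.7 kHz.
73.4 kHz mod fs = 20.2 kHz.
20.2 kHz > fs/2 = 13.3 kHz, folds to fs − 20.2 kHz = 6.4 kHz.
108.5 kHz mod fs = 2.1 kHz.
2.1 kHz ≤ fs/2 = 13.3 kHz, appears at 2.1 kHz.
107.1 kHz mod fs = 0.7 kHz.
0.7 kHz ≤ fs/2 = 13.3 kHz, appears at 0.7 kHz.
Distinct values: {0.7 kHz, 2.1 kHz, 6.4 kHz}.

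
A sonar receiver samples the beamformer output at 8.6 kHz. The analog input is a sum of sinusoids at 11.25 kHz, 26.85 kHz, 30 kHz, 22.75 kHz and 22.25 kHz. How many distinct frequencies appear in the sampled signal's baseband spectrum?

5

fs/2 = 4.3 kHz.
11.25 kHz mod fs = 2.65 kHz.
2.65 kHz ≤ fs/2 = 4.3 kHz, appears at 2.65 kHz.
26.85 kHz mod fs = 1.05 kHz.
1.05 kHz ≤ fs/2 = 4.3 kHz, appears at 1.05 kHz.
30 kHz mod fs = 4.2 kHz.
4.2 kHz ≤ fs/2 = 4.3 kHz, appears at 4.2 kHz.
22.75 kHz mod fs = 5.55 kHz.
5.55 kHz > fs/2 = 4.3 kHz, folds to fs − 5.55 kHz = 3.05 kHz.
22.25 kHz mod fs = 5.05 kHz.
5.05 kHz > fs/2 = 4.3 kHz, folds to fs − 5.05 kHz = 3.55 kHz.
Distinct values: {1.05 kHz, 2.65 kHz, 3.05 kHz, 3.55 kHz, 4.2 kHz} → 5.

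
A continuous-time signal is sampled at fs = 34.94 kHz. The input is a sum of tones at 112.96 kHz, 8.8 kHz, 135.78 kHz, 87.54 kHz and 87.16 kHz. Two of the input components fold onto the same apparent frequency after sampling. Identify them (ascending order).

fs/2 = 17.47 kHz.
112.96 kHz mod fs = 8.14 kHz.
8.14 kHz ≤ fs/2 = 17.47 kHz, appears at 8.14 kHz.
8.8 kHz ≤ fs/2 = 17.47 kHz, passes unchanged.
135.78 kHz mod fs = 30.96 kHz.
30.96 kHz > fs/2 = 17.47 kHz, folds to fs − 30.96 kHz = 3.98 kHz.
87.54 kHz mod fs = 17.66 kHz.
17.66 kHz > fs/2 = 17.47 kHz, folds to fs − 17.66 kHz = 17.28 kHz.
87.16 kHz mod fs = 17.28 kHz.
17.28 kHz ≤ fs/2 = 17.47 kHz, appears at 17.28 kHz.
87.16 kHz and 87.54 kHz both map to 17.28 kHz.

87.16 kHz, 87.54 kHz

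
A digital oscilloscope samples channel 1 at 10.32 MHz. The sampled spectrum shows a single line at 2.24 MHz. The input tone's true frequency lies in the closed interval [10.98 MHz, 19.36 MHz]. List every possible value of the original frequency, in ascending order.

12.56 MHz, 18.4 MHz

Frequencies that alias to 2.24 MHz are k·fs ± 2.24 MHz for integer k ≥ 0.
k=0: 2.24 MHz.
k=1: 8.08 MHz, 12.56 MHz.
k=2: 18.4 MHz, 22.88 MHz.
k=3: 28.72 MHz, 33.2 MHz.
Within [10.98 MHz, 19.36 MHz]: 12.56 MHz, 18.4 MHz.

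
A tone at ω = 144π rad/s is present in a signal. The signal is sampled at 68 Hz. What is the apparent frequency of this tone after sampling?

ω = 144π rad/s → f = ω/(2π) = 72 Hz.
72 Hz mod fs = 4 Hz.
4 Hz ≤ fs/2 = 34 Hz, appears at 4 Hz.

4 Hz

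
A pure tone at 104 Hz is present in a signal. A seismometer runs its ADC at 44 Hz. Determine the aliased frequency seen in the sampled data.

104 Hz mod fs = 16 Hz.
16 Hz ≤ fs/2 = 22 Hz, appears at 16 Hz.

16 Hz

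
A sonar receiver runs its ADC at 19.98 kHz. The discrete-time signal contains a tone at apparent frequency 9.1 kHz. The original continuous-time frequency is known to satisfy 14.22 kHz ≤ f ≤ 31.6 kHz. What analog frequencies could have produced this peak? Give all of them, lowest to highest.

Frequencies that alias to 9.1 kHz are k·fs ± 9.1 kHz for integer k ≥ 0.
k=0: 9.1 kHz.
k=1: 10.88 kHz, 29.08 kHz.
k=2: 30.86 kHz, 49.06 kHz.
k=3: 50.84 kHz, 69.04 kHz.
Within [14.22 kHz, 31.6 kHz]: 29.08 kHz, 30.86 kHz.

29.08 kHz, 30.86 kHz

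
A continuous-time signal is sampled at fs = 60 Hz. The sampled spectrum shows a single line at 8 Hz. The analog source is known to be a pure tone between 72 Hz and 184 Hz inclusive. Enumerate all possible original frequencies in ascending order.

Frequencies that alias to 8 Hz are k·fs ± 8 Hz for integer k ≥ 0.
k=0: 8 Hz.
k=1: 52 Hz, 68 Hz.
k=2: 112 Hz, 128 Hz.
k=3: 172 Hz, 188 Hz.
k=4: 232 Hz, 248 Hz.
Within [72 Hz, 184 Hz]: 112 Hz, 128 Hz, 172 Hz.

112 Hz, 128 Hz, 172 Hz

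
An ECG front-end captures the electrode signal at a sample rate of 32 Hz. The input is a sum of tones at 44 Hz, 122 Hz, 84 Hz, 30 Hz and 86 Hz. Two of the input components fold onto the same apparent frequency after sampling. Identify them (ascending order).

44 Hz, 84 Hz

fs/2 = 16 Hz.
44 Hz mod fs = 12 Hz.
12 Hz ≤ fs/2 = 16 Hz, appears at 12 Hz.
122 Hz mod fs = 26 Hz.
26 Hz > fs/2 = 16 Hz, folds to fs − 26 Hz = 6 Hz.
84 Hz mod fs = 20 Hz.
20 Hz > fs/2 = 16 Hz, folds to fs − 20 Hz = 12 Hz.
30 Hz > fs/2 = 16 Hz, folds to fs − 30 Hz = 2 Hz.
86 Hz mod fs = 22 Hz.
22 Hz > fs/2 = 16 Hz, folds to fs − 22 Hz = 10 Hz.
44 Hz and 84 Hz both map to 12 Hz.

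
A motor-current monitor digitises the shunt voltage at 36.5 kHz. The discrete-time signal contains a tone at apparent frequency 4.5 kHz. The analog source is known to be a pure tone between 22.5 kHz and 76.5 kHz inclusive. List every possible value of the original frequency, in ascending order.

32 kHz, 41 kHz, 68.5 kHz

Frequencies that alias to 4.5 kHz are k·fs ± 4.5 kHz for integer k ≥ 0.
k=0: 4.5 kHz.
k=1: 32 kHz, 41 kHz.
k=2: 68.5 kHz, 77.5 kHz.
k=3: 105 kHz, 114 kHz.
Within [22.5 kHz, 76.5 kHz]: 32 kHz, 41 kHz, 68.5 kHz.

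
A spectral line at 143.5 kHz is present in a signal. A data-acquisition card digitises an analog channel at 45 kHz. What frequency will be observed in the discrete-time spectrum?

143.5 kHz mod fs = 8.5 kHz.
8.5 kHz ≤ fs/2 = 22.5 kHz, appears at 8.5 kHz.

8.5 kHz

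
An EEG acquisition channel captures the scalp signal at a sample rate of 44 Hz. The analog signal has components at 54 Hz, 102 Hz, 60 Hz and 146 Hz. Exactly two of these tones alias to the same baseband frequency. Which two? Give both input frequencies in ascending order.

fs/2 = 22 Hz.
54 Hz mod fs = 10 Hz.
10 Hz ≤ fs/2 = 22 Hz, appears at 10 Hz.
102 Hz mod fs = 14 Hz.
14 Hz ≤ fs/2 = 22 Hz, appears at 14 Hz.
60 Hz mod fs = 16 Hz.
16 Hz ≤ fs/2 = 22 Hz, appears at 16 Hz.
146 Hz mod fs = 14 Hz.
14 Hz ≤ fs/2 = 22 Hz, appears at 14 Hz.
102 Hz and 146 Hz both map to 14 Hz.

102 Hz, 146 Hz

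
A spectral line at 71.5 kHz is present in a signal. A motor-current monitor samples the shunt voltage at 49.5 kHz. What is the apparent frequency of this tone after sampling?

71.5 kHz mod fs = 22 kHz.
22 kHz ≤ fs/2 = 24.75 kHz, appears at 22 kHz.

22 kHz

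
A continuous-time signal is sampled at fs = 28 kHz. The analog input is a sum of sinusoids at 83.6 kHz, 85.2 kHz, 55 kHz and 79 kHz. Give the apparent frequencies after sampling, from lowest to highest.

fs/2 = 14 kHz.
83.6 kHz mod fs = 27.6 kHz.
27.6 kHz > fs/2 = 14 kHz, folds to fs − 27.6 kHz = 0.4 kHz.
85.2 kHz mod fs = 1.2 kHz.
1.2 kHz ≤ fs/2 = 14 kHz, appears at 1.2 kHz.
55 kHz mod fs = 27 kHz.
27 kHz > fs/2 = 14 kHz, folds to fs − 27 kHz = 1 kHz.
79 kHz mod fs = 23 kHz.
23 kHz > fs/2 = 14 kHz, folds to fs − 23 kHz = 5 kHz.
Distinct values: {0.4 kHz, 1 kHz, 1.2 kHz, 5 kHz}.

0.4 kHz, 1 kHz, 1.2 kHz, 5 kHz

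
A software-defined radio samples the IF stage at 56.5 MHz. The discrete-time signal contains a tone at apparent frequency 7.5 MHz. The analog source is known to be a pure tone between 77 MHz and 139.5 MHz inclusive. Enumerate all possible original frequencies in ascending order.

105.5 MHz, 120.5 MHz

Frequencies that alias to 7.5 MHz are k·fs ± 7.5 MHz for integer k ≥ 0.
k=0: 7.5 MHz.
k=1: 49 MHz, 64 MHz.
k=2: 105.5 MHz, 120.5 MHz.
k=3: 162 MHz, 177 MHz.
Within [77 MHz, 139.5 MHz]: 105.5 MHz, 120.5 MHz.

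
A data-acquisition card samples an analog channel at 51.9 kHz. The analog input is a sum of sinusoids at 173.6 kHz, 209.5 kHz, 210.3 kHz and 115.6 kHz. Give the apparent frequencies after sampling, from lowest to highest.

fs/2 = 25.95 kHz.
173.6 kHz mod fs = 17.9 kHz.
17.9 kHz ≤ fs/2 = 25.95 kHz, appears at 17.9 kHz.
209.5 kHz mod fs = 1.9 kHz.
1.9 kHz ≤ fs/2 = 25.95 kHz, appears at 1.9 kHz.
210.3 kHz mod fs = 2.7 kHz.
2.7 kHz ≤ fs/2 = 25.95 kHz, appears at 2.7 kHz.
115.6 kHz mod fs = 11.8 kHz.
11.8 kHz ≤ fs/2 = 25.95 kHz, appears at 11.8 kHz.
Distinct values: {1.9 kHz, 2.7 kHz, 11.8 kHz, 17.9 kHz}.

1.9 kHz, 2.7 kHz, 11.8 kHz, 17.9 kHz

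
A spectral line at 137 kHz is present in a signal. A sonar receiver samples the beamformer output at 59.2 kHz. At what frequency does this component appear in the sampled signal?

18.6 kHz

137 kHz mod fs = 18.6 kHz.
18.6 kHz ≤ fs/2 = 29.6 kHz, appears at 18.6 kHz.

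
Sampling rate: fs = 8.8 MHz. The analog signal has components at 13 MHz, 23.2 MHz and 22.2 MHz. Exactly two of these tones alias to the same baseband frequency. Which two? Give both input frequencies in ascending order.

fs/2 = 4.4 MHz.
13 MHz mod fs = 4.2 MHz.
4.2 MHz ≤ fs/2 = 4.4 MHz, appears at 4.2 MHz.
23.2 MHz mod fs = 5.6 MHz.
5.6 MHz > fs/2 = 4.4 MHz, folds to fs − 5.6 MHz = 3.2 MHz.
22.2 MHz mod fs = 4.6 MHz.
4.6 MHz > fs/2 = 4.4 MHz, folds to fs − 4.6 MHz = 4.2 MHz.
13 MHz and 22.2 MHz both map to 4.2 MHz.

13 MHz, 22.2 MHz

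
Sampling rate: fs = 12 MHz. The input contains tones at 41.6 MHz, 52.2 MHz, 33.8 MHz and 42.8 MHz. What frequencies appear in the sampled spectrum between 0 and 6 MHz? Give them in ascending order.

2.2 MHz, 4.2 MHz, 5.2 MHz, 5.6 MHz

fs/2 = 6 MHz.
41.6 MHz mod fs = 5.6 MHz.
5.6 MHz ≤ fs/2 = 6 MHz, appears at 5.6 MHz.
52.2 MHz mod fs = 4.2 MHz.
4.2 MHz ≤ fs/2 = 6 MHz, appears at 4.2 MHz.
33.8 MHz mod fs = 9.8 MHz.
9.8 MHz > fs/2 = 6 MHz, folds to fs − 9.8 MHz = 2.2 MHz.
42.8 MHz mod fs = 6.8 MHz.
6.8 MHz > fs/2 = 6 MHz, folds to fs − 6.8 MHz = 5.2 MHz.
Distinct values: {2.2 MHz, 4.2 MHz, 5.2 MHz, 5.6 MHz}.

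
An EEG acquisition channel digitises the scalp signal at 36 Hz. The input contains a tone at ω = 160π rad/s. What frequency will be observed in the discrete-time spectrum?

8 Hz

ω = 160π rad/s → f = ω/(2π) = 80 Hz.
80 Hz mod fs = 8 Hz.
8 Hz ≤ fs/2 = 18 Hz, appears at 8 Hz.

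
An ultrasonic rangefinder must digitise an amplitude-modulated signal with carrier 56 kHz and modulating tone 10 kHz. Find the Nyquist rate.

132 kHz

AM sidebands sit at fc ± fm = 46 kHz and 66 kHz.
Highest-frequency component: 66 kHz.
Nyquist rate = 2 × 66 kHz = 132 kHz.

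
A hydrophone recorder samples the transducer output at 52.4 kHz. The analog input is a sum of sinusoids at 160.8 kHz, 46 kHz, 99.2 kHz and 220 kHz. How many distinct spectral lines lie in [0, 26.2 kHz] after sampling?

fs/2 = 26.2 kHz.
160.8 kHz mod fs = 3.6 kHz.
3.6 kHz ≤ fs/2 = 26.2 kHz, appears at 3.6 kHz.
46 kHz > fs/2 = 26.2 kHz, folds to fs − 46 kHz = 6.4 kHz.
99.2 kHz mod fs = 46.8 kHz.
46.8 kHz > fs/2 = 26.2 kHz, folds to fs − 46.8 kHz = 5.6 kHz.
220 kHz mod fs = 10.4 kHz.
10.4 kHz ≤ fs/2 = 26.2 kHz, appears at 10.4 kHz.
Distinct values: {3.6 kHz, 5.6 kHz, 6.4 kHz, 10.4 kHz} → 4.

4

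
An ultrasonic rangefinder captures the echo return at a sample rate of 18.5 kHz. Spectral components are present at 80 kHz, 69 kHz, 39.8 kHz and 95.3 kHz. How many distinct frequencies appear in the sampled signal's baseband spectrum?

3

fs/2 = 9.25 kHz.
80 kHz mod fs = 6 kHz.
6 kHz ≤ fs/2 = 9.25 kHz, appears at 6 kHz.
69 kHz mod fs = 13.5 kHz.
13.5 kHz > fs/2 = 9.25 kHz, folds to fs − 13.5 kHz = 5 kHz.
39.8 kHz mod fs = 2.8 kHz.
2.8 kHz ≤ fs/2 = 9.25 kHz, appears at 2.8 kHz.
95.3 kHz mod fs = 2.8 kHz.
2.8 kHz ≤ fs/2 = 9.25 kHz, appears at 2.8 kHz.
Distinct values: {2.8 kHz, 5 kHz, 6 kHz} → 3.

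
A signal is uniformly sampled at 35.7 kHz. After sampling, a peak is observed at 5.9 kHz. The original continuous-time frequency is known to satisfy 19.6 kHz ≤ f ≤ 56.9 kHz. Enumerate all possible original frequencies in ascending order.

Frequencies that alias to 5.9 kHz are k·fs ± 5.9 kHz for integer k ≥ 0.
k=0: 5.9 kHz.
k=1: 29.8 kHz, 41.6 kHz.
k=2: 65.5 kHz, 77.3 kHz.
Within [19.6 kHz, 56.9 kHz]: 29.8 kHz, 41.6 kHz.

29.8 kHz, 41.6 kHz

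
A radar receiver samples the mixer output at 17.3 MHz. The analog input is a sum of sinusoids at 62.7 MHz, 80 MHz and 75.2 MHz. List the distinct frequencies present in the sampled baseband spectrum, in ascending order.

6 MHz, 6.5 MHz

fs/2 = 8.65 MHz.
62.7 MHz mod fs = 10.8 MHz.
10.8 MHz > fs/2 = 8.65 MHz, folds to fs − 10.8 MHz = 6.5 MHz.
80 MHz mod fs = 10.8 MHz.
10.8 MHz > fs/2 = 8.65 MHz, folds to fs − 10.8 MHz = 6.5 MHz.
75.2 MHz mod fs = 6 MHz.
6 MHz ≤ fs/2 = 8.65 MHz, appears at 6 MHz.
Distinct values: {6 MHz, 6.5 MHz}.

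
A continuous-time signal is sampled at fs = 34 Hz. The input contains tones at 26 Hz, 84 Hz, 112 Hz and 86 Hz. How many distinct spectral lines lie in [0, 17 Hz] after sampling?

fs/2 = 17 Hz.
26 Hz > fs/2 = 17 Hz, folds to fs − 26 Hz = 8 Hz.
84 Hz mod fs = 16 Hz.
16 Hz ≤ fs/2 = 17 Hz, appears at 16 Hz.
112 Hz mod fs = 10 Hz.
10 Hz ≤ fs/2 = 17 Hz, appears at 10 Hz.
86 Hz mod fs = 18 Hz.
18 Hz > fs/2 = 17 Hz, folds to fs − 18 Hz = 16 Hz.
Distinct values: {8 Hz, 10 Hz, 16 Hz} → 3.

3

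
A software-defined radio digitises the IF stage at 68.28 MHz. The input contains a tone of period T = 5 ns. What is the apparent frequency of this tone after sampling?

4.84 MHz

T = 5 ns → f = 1/T = 200 MHz.
200 MHz mod fs = 63.44 MHz.
63.44 MHz > fs/2 = 34.14 MHz, folds to fs − 63.44 MHz = 4.84 MHz.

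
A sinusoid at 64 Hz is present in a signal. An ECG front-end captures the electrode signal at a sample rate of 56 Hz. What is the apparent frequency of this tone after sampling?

64 Hz mod fs = 8 Hz.
8 Hz ≤ fs/2 = 28 Hz, appears at 8 Hz.

8 Hz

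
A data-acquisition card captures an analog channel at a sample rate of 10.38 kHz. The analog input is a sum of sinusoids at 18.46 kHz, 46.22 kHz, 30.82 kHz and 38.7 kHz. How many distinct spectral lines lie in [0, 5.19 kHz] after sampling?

4

fs/2 = 5.19 kHz.
18.46 kHz mod fs = 8.08 kHz.
8.08 kHz > fs/2 = 5.19 kHz, folds to fs − 8.08 kHz = 2.3 kHz.
46.22 kHz mod fs = 4.7 kHz.
4.7 kHz ≤ fs/2 = 5.19 kHz, appears at 4.7 kHz.
30.82 kHz mod fs = 10.06 kHz.
10.06 kHz > fs/2 = 5.19 kHz, folds to fs − 10.06 kHz = 0.32 kHz.
38.7 kHz mod fs = 7.56 kHz.
7.56 kHz > fs/2 = 5.19 kHz, folds to fs − 7.56 kHz = 2.82 kHz.
Distinct values: {0.32 kHz, 2.3 kHz, 2.82 kHz, 4.7 kHz} → 4.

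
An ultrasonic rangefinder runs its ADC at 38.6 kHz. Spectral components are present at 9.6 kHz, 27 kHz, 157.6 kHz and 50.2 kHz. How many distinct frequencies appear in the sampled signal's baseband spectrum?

3

fs/2 = 19.3 kHz.
9.6 kHz ≤ fs/2 = 19.3 kHz, passes unchanged.
27 kHz > fs/2 = 19.3 kHz, folds to fs − 27 kHz = 11.6 kHz.
157.6 kHz mod fs = 3.2 kHz.
3.2 kHz ≤ fs/2 = 19.3 kHz, appears at 3.2 kHz.
50.2 kHz mod fs = 11.6 kHz.
11.6 kHz ≤ fs/2 = 19.3 kHz, appears at 11.6 kHz.
Distinct values: {3.2 kHz, 9.6 kHz, 11.6 kHz} → 3.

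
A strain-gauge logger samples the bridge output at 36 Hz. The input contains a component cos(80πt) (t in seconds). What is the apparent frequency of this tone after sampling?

ω = 80π rad/s → f = ω/(2π) = 40 Hz.
40 Hz mod fs = 4 Hz.
4 Hz ≤ fs/2 = 18 Hz, appears at 4 Hz.

4 Hz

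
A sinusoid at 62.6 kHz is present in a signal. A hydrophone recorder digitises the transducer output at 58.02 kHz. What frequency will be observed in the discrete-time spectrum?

4.58 kHz

62.6 kHz mod fs = 4.58 kHz.
4.58 kHz ≤ fs/2 = 29.01 kHz, appears at 4.58 kHz.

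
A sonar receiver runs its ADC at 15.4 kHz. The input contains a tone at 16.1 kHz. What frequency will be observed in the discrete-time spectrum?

0.7 kHz

16.1 kHz mod fs = 0.7 kHz.
0.7 kHz ≤ fs/2 = 7.7 kHz, appears at 0.7 kHz.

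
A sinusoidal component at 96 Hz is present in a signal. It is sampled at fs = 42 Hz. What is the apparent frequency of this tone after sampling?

96 Hz mod fs = 12 Hz.
12 Hz ≤ fs/2 = 21 Hz, appears at 12 Hz.

12 Hz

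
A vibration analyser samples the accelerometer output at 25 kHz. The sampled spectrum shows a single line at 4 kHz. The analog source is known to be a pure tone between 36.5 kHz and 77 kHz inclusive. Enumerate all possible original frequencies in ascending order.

Frequencies that alias to 4 kHz are k·fs ± 4 kHz for integer k ≥ 0.
k=0: 4 kHz.
k=1: 21 kHz, 29 kHz.
k=2: 46 kHz, 54 kHz.
k=3: 71 kHz, 79 kHz.
k=4: 96 kHz, 104 kHz.
Within [36.5 kHz, 77 kHz]: 46 kHz, 54 kHz, 71 kHz.

46 kHz, 54 kHz, 71 kHz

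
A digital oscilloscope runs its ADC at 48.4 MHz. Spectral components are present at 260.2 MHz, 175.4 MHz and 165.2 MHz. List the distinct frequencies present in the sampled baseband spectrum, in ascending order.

18.2 MHz, 20 MHz

fs/2 = 24.2 MHz.
260.2 MHz mod fs = 18.2 MHz.
18.2 MHz ≤ fs/2 = 24.2 MHz, appears at 18.2 MHz.
175.4 MHz mod fs = 30.2 MHz.
30.2 MHz > fs/2 = 24.2 MHz, folds to fs − 30.2 MHz = 18.2 MHz.
165.2 MHz mod fs = 20 MHz.
20 MHz ≤ fs/2 = 24.2 MHz, appears at 20 MHz.
Distinct values: {18.2 MHz, 20 MHz}.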